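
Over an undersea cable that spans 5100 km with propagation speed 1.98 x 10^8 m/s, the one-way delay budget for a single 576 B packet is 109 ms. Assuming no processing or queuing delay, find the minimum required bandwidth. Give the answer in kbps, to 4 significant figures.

L = 4608 bits.
Propagation delay = 5100000 / 198000000 = 25.7576 ms.
Transmission budget = 109 − 25.7576 = 83.2424 ms.
R ≥ L / t_tx = 4608 bits / 0.0832424 s = 55.36 kbps.

55.36 kbps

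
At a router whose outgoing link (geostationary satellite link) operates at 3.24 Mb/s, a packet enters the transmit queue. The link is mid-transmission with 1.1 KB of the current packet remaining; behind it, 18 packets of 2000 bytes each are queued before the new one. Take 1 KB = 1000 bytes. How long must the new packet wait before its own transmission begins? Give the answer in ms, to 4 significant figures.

91.60 ms

Each queued packet: L/R = 16000/3240000 = 4.93827 ms.
18 queued → 88.8889 ms.
Plus remaining 8800 bits of current packet: 2.71605 ms.
Queuing delay = 91.60 ms.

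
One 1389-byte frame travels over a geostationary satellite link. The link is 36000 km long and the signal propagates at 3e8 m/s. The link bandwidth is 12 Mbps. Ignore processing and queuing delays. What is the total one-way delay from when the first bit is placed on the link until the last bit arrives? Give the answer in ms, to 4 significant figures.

120.9 ms

L = 1389 × 8 = 11112 bits.
Transmission delay = L/R = 11112 / 12000000 = 0.926 ms.
Propagation delay = d/s = 36000000 m / 300000000 m/s = 120 ms.
Total = 120.9 ms.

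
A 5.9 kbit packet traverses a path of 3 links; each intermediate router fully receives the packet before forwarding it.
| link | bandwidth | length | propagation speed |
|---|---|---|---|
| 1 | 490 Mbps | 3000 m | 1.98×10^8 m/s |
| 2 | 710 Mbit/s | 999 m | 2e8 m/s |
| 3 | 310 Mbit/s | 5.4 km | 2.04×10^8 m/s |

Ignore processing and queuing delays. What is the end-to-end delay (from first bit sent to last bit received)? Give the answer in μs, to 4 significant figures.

86.00 μs

L = 5900 bits.
Transmission delays (L/R per hop): 12.0408, 8.30986, 19.0323 μs; sum = 39.3829 μs.
Propagation delays (d/s per hop): 15.1515, 4.995, 26.4706 μs; sum = 46.6171 μs.
End-to-end = 86.00 μs.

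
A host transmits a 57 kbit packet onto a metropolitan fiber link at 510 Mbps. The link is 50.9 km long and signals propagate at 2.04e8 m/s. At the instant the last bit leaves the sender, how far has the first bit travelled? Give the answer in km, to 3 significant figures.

22.8 km

t_tx = L/R = 57000/510000000 = 0.000111765 s.
Distance = s × t_tx = 204000000 × 0.000111765 = 22.8 km.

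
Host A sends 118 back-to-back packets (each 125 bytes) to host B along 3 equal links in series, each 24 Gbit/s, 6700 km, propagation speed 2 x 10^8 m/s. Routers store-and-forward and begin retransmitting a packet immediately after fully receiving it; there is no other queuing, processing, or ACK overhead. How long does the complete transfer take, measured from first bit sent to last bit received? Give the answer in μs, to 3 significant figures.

Per-hop transmission t_tx = L/R = 1000/24000000000 = 0.0416667 μs.
Per-hop propagation t_prop = 6700000/200000000 = 33500 μs.
Pipeline fill: first packet needs 3·t_tx to clear all hops; remaining 117 packets each add one t_tx.
Total = (3+118-1)·t_tx + 3·t_prop = 120·0.0416667 + 3·33500 = 101000 μs.

101000 μs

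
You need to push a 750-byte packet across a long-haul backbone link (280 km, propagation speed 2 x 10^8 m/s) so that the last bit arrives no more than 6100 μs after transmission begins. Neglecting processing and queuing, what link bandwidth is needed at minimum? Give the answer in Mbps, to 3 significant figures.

1.28 Mbps

L = 6000 bits.
Propagation delay = 280000 / 200000000 = 1400 μs.
Transmission budget = 6100 − 1400 = 4700 μs.
R ≥ L / t_tx = 6000 bits / 0.0047 s = 1.28 Mbps.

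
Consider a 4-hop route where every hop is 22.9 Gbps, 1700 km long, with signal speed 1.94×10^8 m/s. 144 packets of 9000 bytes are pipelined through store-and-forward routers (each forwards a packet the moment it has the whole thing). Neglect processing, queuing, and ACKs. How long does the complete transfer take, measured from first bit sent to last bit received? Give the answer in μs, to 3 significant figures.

35500 μs

Per-hop transmission t_tx = L/R = 72000/22900000000 = 3.1441 μs.
Per-hop propagation t_prop = 1700000/194000000 = 8762.89 μs.
Pipeline fill: first packet needs 4·t_tx to clear all hops; remaining 143 packets each add one t_tx.
Total = (4+144-1)·t_tx + 4·t_prop = 147·3.1441 + 4·8762.89 = 35500 μs.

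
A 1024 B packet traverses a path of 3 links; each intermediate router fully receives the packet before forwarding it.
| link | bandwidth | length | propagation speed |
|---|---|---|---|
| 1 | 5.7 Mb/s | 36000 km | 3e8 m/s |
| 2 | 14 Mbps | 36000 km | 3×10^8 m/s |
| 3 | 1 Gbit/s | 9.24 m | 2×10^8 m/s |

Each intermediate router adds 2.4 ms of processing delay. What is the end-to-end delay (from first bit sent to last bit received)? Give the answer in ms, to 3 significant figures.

L = 1024 × 8 = 8192 bits.
Transmission delays (L/R per hop): 1.43719, 0.585143, 0.008192 ms; sum = 2.03053 ms.
Propagation delays (d/s per hop): 120, 120, 4.62e-05 ms; sum = 240 ms.
Processing at 2 router(s): 2 × 2.4 ms = 4.8 ms.
End-to-end = 247 ms.

247 ms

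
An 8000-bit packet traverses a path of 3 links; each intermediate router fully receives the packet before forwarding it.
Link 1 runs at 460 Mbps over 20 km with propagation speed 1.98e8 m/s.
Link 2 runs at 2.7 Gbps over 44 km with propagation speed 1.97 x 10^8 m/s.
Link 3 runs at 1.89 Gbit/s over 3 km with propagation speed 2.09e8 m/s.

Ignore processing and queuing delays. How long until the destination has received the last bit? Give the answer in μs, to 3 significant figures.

363 μs

Transmission delays (L/R per hop): 17.3913, 2.96296, 4.2328 μs; sum = 24.5871 μs.
Propagation delays (d/s per hop): 101.01, 223.35, 14.3541 μs; sum = 338.714 μs.
End-to-end = 363 μs.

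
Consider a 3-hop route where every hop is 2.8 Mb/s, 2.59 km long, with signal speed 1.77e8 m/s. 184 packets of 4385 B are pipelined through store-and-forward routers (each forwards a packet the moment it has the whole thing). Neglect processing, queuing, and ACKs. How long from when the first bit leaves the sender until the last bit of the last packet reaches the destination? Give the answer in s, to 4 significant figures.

2.330 s

Per-hop transmission t_tx = L/R = 35080/2800000 = 0.0125286 s.
Per-hop propagation t_prop = 2590/177000000 = 1.46328e-05 s.
Pipeline fill: first packet needs 3·t_tx to clear all hops; remaining 183 packets each add one t_tx.
Total = (3+184-1)·t_tx + 3·t_prop = 186·0.0125286 + 3·1.46328e-05 = 2.330 s.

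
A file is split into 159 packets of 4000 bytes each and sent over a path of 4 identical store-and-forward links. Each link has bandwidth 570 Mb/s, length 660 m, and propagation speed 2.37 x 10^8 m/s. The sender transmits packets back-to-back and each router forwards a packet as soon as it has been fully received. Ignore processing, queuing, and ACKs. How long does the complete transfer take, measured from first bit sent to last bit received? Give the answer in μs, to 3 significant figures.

9110 μs

Per-hop transmission t_tx = L/R = 32000/570000000 = 56.1404 μs.
Per-hop propagation t_prop = 660/237000000 = 2.78481 μs.
Pipeline fill: first packet needs 4·t_tx to clear all hops; remaining 158 packets each add one t_tx.
Total = (4+159-1)·t_tx + 4·t_prop = 162·56.1404 + 4·2.78481 = 9110 μs.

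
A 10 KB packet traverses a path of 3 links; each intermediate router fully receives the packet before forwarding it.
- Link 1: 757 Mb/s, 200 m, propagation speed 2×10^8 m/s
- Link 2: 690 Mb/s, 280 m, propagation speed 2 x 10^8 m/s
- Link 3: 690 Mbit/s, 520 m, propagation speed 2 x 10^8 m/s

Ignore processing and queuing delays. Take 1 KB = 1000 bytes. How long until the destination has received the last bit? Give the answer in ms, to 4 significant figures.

0.3426 ms

L = 80000 bits.
Transmission delays (L/R per hop): 0.10568, 0.115942, 0.115942 ms; sum = 0.337564 ms.
Propagation delays (d/s per hop): 0.001, 0.0014, 0.0026 ms; sum = 0.005 ms.
End-to-end = 0.3426 ms.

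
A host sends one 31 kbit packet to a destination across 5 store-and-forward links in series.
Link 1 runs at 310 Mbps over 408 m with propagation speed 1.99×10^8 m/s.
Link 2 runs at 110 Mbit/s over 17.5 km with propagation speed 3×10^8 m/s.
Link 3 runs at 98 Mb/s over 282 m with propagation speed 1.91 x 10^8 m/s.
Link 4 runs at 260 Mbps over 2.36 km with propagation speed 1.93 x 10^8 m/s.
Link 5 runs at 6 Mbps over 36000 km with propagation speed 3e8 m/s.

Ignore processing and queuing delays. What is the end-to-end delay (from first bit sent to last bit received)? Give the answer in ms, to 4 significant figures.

L = 31000 bits.
Transmission delays (L/R per hop): 0.1, 0.281818, 0.316327, 0.119231, 5.16667 ms; sum = 5.98404 ms.
Propagation delays (d/s per hop): 0.00205025, 0.0583333, 0.00147644, 0.012228, 120 ms; sum = 120.074 ms.
End-to-end = 126.1 ms.

126.1 ms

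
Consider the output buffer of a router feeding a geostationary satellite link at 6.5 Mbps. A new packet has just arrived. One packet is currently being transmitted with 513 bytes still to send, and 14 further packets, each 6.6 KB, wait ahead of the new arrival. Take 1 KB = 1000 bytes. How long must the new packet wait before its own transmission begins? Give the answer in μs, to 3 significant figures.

Each queued packet: L/R = 52800/6500000 = 8123.08 μs.
14 queued → 113723 μs.
Plus remaining 4104 bits of current packet: 631.385 μs.
Queuing delay = 114000 μs.

114000 μs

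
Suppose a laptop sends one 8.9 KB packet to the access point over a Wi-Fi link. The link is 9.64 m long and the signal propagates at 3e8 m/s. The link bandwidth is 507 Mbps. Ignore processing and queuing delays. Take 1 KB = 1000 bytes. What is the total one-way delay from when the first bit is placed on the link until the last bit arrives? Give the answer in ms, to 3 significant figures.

L = 71200 bits.
Transmission delay = L/R = 71200 / 507000000 = 0.140434 ms.
Propagation delay = d/s = 9.64 m / 300000000 m/s = 3.21333e-05 ms.
Total = 0.140 ms.

0.140 ms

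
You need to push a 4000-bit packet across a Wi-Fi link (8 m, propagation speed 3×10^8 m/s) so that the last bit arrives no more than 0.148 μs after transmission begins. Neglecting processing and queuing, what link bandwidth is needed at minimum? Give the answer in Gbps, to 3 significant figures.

Propagation delay = 8 / 300000000 = 0.0266667 μs.
Transmission budget = 0.148 − 0.0266667 = 0.121333 μs.
R ≥ L / t_tx = 4000 bits / 1.21333e-07 s = 33.0 Gbps.

33.0 Gbps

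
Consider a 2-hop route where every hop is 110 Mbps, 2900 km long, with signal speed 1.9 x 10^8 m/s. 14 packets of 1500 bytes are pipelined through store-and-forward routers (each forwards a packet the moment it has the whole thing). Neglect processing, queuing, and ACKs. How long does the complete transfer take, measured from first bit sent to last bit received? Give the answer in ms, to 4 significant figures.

32.16 ms

Per-hop transmission t_tx = L/R = 12000/110000000 = 0.109091 ms.
Per-hop propagation t_prop = 2900000/190000000 = 15.2632 ms.
Pipeline fill: first packet needs 2·t_tx to clear all hops; remaining 13 packets each add one t_tx.
Total = (2+14-1)·t_tx + 2·t_prop = 15·0.109091 + 2·15.2632 = 32.16 ms.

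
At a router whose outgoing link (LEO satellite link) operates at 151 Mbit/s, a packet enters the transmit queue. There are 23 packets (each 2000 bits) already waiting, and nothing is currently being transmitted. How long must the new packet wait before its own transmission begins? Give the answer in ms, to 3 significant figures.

0.305 ms

Each queued packet: L/R = 2000/151000000 = 0.013245 ms.
23 queued → 0.304636 ms.
Queuing delay = 0.305 ms.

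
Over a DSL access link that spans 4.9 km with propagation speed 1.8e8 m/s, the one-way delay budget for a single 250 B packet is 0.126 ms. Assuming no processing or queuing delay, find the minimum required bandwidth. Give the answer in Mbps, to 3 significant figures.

L = 2000 bits.
Propagation delay = 4900 / 180000000 = 0.0272222 ms.
Transmission budget = 0.126 − 0.0272222 = 0.0987778 ms.
R ≥ L / t_tx = 2000 bits / 9.87778e-05 s = 20.2 Mbps.

20.2 Mbps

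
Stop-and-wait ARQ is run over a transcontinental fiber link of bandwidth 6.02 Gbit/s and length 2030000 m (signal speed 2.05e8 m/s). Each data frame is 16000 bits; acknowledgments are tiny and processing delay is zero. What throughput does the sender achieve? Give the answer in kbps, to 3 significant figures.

808 kbps

t_tx = L/R = 16000/6020000000 = 2.65781e-06 s.
t_prop = 2030000/2.05e+08 = 0.00990244 s; RTT = 0.0198049 s.
Cycle = t_tx + RTT = 0.0198075 s.
Throughput = L / cycle = 16000 / 0.0198075 = 808 kbps.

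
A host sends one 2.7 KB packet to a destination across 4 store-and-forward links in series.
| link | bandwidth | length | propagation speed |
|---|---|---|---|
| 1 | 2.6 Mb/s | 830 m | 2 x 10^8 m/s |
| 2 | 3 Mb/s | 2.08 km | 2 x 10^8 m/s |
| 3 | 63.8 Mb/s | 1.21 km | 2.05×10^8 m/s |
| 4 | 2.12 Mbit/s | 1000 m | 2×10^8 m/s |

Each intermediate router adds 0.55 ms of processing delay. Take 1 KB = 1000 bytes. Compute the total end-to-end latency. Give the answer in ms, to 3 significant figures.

L = 21600 bits.
Transmission delays (L/R per hop): 8.30769, 7.2, 0.338558, 10.1887 ms; sum = 26.0349 ms.
Propagation delays (d/s per hop): 0.00415, 0.0104, 0.00590244, 0.005 ms; sum = 0.0254524 ms.
Processing at 3 router(s): 3 × 0.55 ms = 1.65 ms.
End-to-end = 27.7 ms.

27.7 ms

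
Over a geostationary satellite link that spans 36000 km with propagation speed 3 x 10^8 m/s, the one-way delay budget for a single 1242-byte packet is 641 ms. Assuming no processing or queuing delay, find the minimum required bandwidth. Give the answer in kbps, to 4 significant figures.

19.07 kbps

L = 9936 bits.
Propagation delay = 36000000 / 300000000 = 120 ms.
Transmission budget = 641 − 120 = 521 ms.
R ≥ L / t_tx = 9936 bits / 0.521 s = 19.07 kbps.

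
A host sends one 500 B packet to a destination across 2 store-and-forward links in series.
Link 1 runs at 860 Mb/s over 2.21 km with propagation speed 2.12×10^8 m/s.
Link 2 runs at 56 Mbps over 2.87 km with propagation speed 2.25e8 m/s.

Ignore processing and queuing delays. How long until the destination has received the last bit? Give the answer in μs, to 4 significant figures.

99.26 μs

L = 500 × 8 = 4000 bits.
Transmission delays (L/R per hop): 4.65116, 71.4286 μs; sum = 76.0797 μs.
Propagation delays (d/s per hop): 10.4245, 12.7556 μs; sum = 23.1801 μs.
End-to-end = 99.26 μs.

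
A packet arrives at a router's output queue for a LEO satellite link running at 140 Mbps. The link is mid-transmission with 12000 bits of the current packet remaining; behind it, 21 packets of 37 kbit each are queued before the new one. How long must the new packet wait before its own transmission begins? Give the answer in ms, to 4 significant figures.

5.636 ms

Each queued packet: L/R = 37000/140000000 = 0.264286 ms.
21 queued → 5.55 ms.
Plus remaining 12000 bits of current packet: 0.0857143 ms.
Queuing delay = 5.636 ms.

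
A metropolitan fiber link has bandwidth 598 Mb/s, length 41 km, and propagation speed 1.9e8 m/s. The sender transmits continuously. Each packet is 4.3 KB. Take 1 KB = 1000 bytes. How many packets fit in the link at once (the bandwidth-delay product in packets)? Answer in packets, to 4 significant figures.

Propagation delay = 41000 / 190000000 = 0.000215789 s.
BDP = R × t_prop = 598000000 × 0.000215789 = 129042 bits.
In packets of 34400 bits: 3.751 packets.

3.751 packets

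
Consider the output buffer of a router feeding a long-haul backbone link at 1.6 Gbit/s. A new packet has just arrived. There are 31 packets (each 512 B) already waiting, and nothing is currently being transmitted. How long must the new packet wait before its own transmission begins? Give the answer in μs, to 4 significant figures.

Each queued packet: L/R = 4096/1600000000 = 2.56 μs.
31 queued → 79.36 μs.
Queuing delay = 79.36 μs.

79.36 μs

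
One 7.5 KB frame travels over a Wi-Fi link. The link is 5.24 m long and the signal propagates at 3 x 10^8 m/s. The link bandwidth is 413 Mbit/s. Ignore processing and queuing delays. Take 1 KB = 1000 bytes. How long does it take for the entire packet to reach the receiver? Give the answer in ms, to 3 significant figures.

0.145 ms

L = 60000 bits.
Transmission delay = L/R = 60000 / 413000000 = 0.145278 ms.
Propagation delay = d/s = 5.24 m / 300000000 m/s = 1.74667e-05 ms.
Total = 0.145 ms.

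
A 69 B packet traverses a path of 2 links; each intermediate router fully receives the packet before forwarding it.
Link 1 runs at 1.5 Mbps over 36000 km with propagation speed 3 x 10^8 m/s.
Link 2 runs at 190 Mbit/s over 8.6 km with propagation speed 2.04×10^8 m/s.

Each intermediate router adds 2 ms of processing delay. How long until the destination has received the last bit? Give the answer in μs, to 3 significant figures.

122000 μs

L = 69 × 8 = 552 bits.
Transmission delays (L/R per hop): 368, 2.90526 μs; sum = 370.905 μs.
Propagation delays (d/s per hop): 120000, 42.1569 μs; sum = 120042 μs.
Processing at 1 router(s): 1 × 2 ms = 2000 μs.
End-to-end = 122000 μs.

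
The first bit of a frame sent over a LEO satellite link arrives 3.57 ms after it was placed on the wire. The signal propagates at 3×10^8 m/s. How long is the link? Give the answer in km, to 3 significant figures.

1070 km

d = s × t_prop = 300000000 × 0.00357 = 1070 km.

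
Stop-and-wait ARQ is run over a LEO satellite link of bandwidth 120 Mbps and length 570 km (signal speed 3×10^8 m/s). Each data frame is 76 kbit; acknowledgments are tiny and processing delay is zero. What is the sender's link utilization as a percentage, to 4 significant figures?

t_tx = L/R = 76000/120000000 = 0.000633333 s.
t_prop = 570000/300000000 = 0.0019 s; RTT = 0.0038 s.
Cycle = t_tx + RTT = 0.00443333 s.
Utilization = t_tx / cycle = 0.000633333/0.00443333 = 14.29 %.

14.29 %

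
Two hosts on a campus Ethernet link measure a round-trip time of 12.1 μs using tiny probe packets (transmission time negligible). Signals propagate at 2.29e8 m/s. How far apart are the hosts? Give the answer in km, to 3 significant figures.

1.39 km

One-way propagation = RTT/2 = 6.05 μs.
d = s × t = 229000000 × 6.05e-06 = 1.39 km.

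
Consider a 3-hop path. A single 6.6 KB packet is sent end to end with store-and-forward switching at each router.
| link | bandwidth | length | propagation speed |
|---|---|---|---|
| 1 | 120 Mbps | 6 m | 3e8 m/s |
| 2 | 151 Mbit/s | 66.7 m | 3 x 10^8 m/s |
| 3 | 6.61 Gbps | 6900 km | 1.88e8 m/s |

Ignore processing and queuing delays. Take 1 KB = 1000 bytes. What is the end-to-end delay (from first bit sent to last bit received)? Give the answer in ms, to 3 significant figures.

37.5 ms

L = 52800 bits.
Transmission delays (L/R per hop): 0.44, 0.349669, 0.0079879 ms; sum = 0.797657 ms.
Propagation delays (d/s per hop): 2e-05, 0.000222333, 36.7021 ms; sum = 36.7024 ms.
End-to-end = 37.5 ms.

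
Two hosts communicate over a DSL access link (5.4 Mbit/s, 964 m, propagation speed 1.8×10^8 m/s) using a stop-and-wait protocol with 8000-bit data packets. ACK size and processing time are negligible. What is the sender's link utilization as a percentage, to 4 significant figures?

t_tx = L/R = 8000/5400000 = 0.00148148 s.
t_prop = 964/180000000 = 5.35556e-06 s; RTT = 1.07111e-05 s.
Cycle = t_tx + RTT = 0.00149219 s.
Utilization = t_tx / cycle = 0.00148148/0.00149219 = 99.28 %.

99.28 %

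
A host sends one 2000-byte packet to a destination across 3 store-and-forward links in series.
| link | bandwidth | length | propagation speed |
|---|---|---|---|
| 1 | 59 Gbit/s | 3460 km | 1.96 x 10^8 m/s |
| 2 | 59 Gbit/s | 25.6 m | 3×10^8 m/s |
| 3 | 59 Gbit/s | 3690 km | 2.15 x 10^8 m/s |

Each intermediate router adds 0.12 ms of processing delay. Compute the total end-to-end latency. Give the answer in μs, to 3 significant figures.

L = 2000 × 8 = 16000 bits.
Transmission delay per hop = L/R = 16000/59000000000 = 0.271186 μs; 3 hops → 0.813559 μs.
Propagation delays (d/s per hop): 17653.1, 0.0853333, 17162.8 μs; sum = 34815.9 μs.
Processing at 2 router(s): 2 × 0.12 ms = 240 μs.
End-to-end = 35100 μs.

35100 μs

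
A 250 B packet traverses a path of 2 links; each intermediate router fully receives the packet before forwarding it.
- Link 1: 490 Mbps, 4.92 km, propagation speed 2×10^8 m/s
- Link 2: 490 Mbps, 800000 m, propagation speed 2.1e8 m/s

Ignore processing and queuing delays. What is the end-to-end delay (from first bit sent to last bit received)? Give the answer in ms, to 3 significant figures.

L = 250 × 8 = 2000 bits.
Transmission delay per hop = L/R = 2000/490000000 = 0.00408163 ms; 2 hops → 0.00816327 ms.
Propagation delays (d/s per hop): 0.0246, 3.80952 ms; sum = 3.83412 ms.
End-to-end = 3.84 ms.

3.84 ms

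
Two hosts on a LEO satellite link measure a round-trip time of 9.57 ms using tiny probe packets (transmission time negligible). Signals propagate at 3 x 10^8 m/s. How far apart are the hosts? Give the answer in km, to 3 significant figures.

One-way propagation = RTT/2 = 4.785 ms.
d = s × t = 300000000 × 0.004785 = 1440 km.

1440 km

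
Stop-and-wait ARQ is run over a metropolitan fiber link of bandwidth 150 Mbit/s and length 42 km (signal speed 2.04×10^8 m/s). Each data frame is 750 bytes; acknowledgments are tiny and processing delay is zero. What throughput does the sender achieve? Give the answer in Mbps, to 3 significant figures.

13.3 Mbps

t_tx = L/R = 6000/150000000 = 4e-05 s.
t_prop = 42000/204000000 = 0.000205882 s; RTT = 0.000411765 s.
Cycle = t_tx + RTT = 0.000451765 s.
Throughput = L / cycle = 6000 / 0.000451765 = 13.3 Mbps.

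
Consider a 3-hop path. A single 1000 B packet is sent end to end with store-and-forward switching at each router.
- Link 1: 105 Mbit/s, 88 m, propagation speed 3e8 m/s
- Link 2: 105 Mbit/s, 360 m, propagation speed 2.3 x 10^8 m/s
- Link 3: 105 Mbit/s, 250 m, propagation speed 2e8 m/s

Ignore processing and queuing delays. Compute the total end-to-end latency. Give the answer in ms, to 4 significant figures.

L = 1000 × 8 = 8000 bits.
Transmission delay per hop = L/R = 8000/105000000 = 0.0761905 ms; 3 hops → 0.228571 ms.
Propagation delays (d/s per hop): 0.000293333, 0.00156522, 0.00125 ms; sum = 0.00310855 ms.
End-to-end = 0.2317 ms.

0.2317 ms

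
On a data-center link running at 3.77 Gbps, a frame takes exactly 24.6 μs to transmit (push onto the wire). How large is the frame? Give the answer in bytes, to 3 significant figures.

11600 bytes

L = R × t_tx = 3770000000 b/s × 2.46e-05 s = 92742 bits.
In bytes: 92742 / 8 = 11600 bytes.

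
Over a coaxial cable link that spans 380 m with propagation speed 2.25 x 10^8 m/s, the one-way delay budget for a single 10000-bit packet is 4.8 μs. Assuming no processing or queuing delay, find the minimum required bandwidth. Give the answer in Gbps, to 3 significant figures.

Propagation delay = 380 / 225000000 = 1.68889 μs.
Transmission budget = 4.8 − 1.68889 = 3.11111 μs.
R ≥ L / t_tx = 10000 bits / 3.11111e-06 s = 3.21 Gbps.

3.21 Gbps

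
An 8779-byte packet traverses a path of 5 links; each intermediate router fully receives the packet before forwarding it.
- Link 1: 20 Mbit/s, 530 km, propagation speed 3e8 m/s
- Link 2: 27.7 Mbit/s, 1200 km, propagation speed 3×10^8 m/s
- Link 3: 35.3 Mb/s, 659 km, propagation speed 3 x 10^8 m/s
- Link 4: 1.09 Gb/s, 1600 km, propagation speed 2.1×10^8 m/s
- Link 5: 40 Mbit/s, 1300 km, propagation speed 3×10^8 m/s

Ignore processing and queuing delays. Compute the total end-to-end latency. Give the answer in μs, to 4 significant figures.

29770 μs

L = 8779 × 8 = 70232 bits.
Transmission delays (L/R per hop): 3511.6, 2535.45, 1989.58, 64.433, 1755.8 μs; sum = 9856.86 μs.
Propagation delays (d/s per hop): 1766.67, 4000, 2196.67, 7619.05, 4333.33 μs; sum = 19915.7 μs.
End-to-end = 29770 μs.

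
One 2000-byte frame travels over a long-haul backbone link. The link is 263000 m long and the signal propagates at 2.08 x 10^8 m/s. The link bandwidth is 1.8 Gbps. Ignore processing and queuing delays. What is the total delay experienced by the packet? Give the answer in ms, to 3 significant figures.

1.27 ms

L = 2000 × 8 = 16000 bits.
Transmission delay = L/R = 16000 / 1800000000 = 0.00888889 ms.
Propagation delay = d/s = 263000 m / 208000000 m/s = 1.26442 ms.
Total = 1.27 ms.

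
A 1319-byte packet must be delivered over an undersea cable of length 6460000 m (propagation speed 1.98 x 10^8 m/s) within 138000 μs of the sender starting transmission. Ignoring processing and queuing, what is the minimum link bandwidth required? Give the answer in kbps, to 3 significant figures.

L = 10552 bits.
Propagation delay = 6460000 / 198000000 = 32626.3 μs.
Transmission budget = 138000 − 32626.3 = 105374 μs.
R ≥ L / t_tx = 10552 bits / 0.105374 s = 100 kbps.

100 kbps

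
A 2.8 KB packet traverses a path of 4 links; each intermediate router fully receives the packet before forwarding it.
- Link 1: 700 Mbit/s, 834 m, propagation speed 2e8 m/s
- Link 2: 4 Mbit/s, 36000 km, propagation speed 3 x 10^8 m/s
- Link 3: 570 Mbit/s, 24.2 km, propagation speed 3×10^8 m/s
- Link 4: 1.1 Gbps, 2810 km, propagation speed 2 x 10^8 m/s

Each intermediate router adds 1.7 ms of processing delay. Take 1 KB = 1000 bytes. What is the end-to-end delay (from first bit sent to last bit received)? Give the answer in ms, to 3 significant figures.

L = 22400 bits.
Transmission delays (L/R per hop): 0.032, 5.6, 0.0392982, 0.0203636 ms; sum = 5.69166 ms.
Propagation delays (d/s per hop): 0.00417, 120, 0.0806667, 14.05 ms; sum = 134.135 ms.
Processing at 3 router(s): 3 × 1.7 ms = 5.1 ms.
End-to-end = 145 ms.

145 ms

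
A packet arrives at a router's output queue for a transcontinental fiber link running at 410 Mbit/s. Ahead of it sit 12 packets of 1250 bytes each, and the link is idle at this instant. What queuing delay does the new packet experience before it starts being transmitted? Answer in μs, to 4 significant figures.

Each queued packet: L/R = 10000/410000000 = 24.3902 μs.
12 queued → 292.683 μs.
Queuing delay = 292.7 μs.

292.7 μs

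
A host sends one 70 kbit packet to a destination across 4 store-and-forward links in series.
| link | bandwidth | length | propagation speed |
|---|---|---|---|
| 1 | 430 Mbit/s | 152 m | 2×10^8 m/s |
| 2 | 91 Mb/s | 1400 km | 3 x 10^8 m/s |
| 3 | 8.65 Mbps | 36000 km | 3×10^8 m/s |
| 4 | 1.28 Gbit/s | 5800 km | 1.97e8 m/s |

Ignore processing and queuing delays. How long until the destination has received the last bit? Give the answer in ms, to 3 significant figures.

163 ms

L = 70000 bits.
Transmission delays (L/R per hop): 0.162791, 0.769231, 8.09249, 0.0546875 ms; sum = 9.07919 ms.
Propagation delays (d/s per hop): 0.00076, 4.66667, 120, 29.4416 ms; sum = 154.109 ms.
End-to-end = 163 ms.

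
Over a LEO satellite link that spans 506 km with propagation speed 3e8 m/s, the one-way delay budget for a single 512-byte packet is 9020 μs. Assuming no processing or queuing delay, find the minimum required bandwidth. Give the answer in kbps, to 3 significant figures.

L = 4096 bits.
Propagation delay = 506000 / 300000000 = 1686.67 μs.
Transmission budget = 9020 − 1686.67 = 7333.33 μs.
R ≥ L / t_tx = 4096 bits / 0.00733333 s = 559 kbps.

559 kbps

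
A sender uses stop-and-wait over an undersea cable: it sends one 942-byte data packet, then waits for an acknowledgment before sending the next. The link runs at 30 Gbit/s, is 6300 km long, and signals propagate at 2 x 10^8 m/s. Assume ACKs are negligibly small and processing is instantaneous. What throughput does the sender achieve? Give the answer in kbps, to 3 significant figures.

t_tx = L/R = 7536/30000000000 = 2.512e-07 s.
t_prop = 6300000/200000000 = 0.0315 s; RTT = 0.063 s.
Cycle = t_tx + RTT = 0.0630003 s.
Throughput = L / cycle = 7536 / 0.0630003 = 120 kbps.

120 kbps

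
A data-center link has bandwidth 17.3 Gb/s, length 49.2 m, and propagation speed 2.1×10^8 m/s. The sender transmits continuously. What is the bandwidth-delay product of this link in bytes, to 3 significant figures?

Propagation delay = 49.2 / 210000000 = 2.34286e-07 s.
BDP = R × t_prop = 17300000000 × 2.34286e-07 = 4053.14 bits.
In bytes: 4053.14/8 = 507 bytes.

507 bytes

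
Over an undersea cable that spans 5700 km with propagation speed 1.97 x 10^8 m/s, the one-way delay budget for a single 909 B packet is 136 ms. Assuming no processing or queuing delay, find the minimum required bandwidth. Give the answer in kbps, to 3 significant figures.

L = 7272 bits.
Propagation delay = 5700000 / 197000000 = 28.934 ms.
Transmission budget = 136 − 28.934 = 107.066 ms.
R ≥ L / t_tx = 7272 bits / 0.107066 s = 67.9 kbps.

67.9 kbps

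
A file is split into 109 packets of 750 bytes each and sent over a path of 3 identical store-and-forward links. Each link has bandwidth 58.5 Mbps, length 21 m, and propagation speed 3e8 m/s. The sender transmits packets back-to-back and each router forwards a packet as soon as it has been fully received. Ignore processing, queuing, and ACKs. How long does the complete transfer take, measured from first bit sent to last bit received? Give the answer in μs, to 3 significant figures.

11400 μs

Per-hop transmission t_tx = L/R = 6000/58500000 = 102.564 μs.
Per-hop propagation t_prop = 21/300000000 = 0.07 μs.
Pipeline fill: first packet needs 3·t_tx to clear all hops; remaining 108 packets each add one t_tx.
Total = (3+109-1)·t_tx + 3·t_prop = 111·102.564 + 3·0.07 = 11400 μs.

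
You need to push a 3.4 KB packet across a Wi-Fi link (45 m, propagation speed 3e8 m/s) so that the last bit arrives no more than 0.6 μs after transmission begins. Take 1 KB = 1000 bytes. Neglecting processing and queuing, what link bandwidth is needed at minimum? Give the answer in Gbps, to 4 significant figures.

60.44 Gbps

L = 27200 bits.
Propagation delay = 45 / 300000000 = 0.15 μs.
Transmission budget = 0.6 − 0.15 = 0.45 μs.
R ≥ L / t_tx = 27200 bits / 4.5e-07 s = 60.44 Gbps.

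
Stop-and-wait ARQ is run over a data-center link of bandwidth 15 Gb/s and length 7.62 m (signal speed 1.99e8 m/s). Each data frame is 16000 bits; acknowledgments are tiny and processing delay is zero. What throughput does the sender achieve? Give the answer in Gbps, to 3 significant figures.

14.0 Gbps

t_tx = L/R = 16000/15000000000 = 1.06667e-06 s.
t_prop = 7.62/199000000 = 3.82915e-08 s; RTT = 7.65829e-08 s.
Cycle = t_tx + RTT = 1.14325e-06 s.
Throughput = L / cycle = 16000 / 1.14325e-06 = 14.0 Gbps.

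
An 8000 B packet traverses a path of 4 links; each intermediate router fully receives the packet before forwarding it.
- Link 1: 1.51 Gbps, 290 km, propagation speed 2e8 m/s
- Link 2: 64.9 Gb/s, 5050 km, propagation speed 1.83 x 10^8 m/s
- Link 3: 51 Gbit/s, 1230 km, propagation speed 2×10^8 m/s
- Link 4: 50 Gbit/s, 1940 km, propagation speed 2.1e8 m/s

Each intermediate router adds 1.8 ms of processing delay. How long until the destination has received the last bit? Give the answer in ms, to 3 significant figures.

L = 8000 × 8 = 64000 bits.
Transmission delays (L/R per hop): 0.0423841, 0.000986133, 0.0012549, 0.00128 ms; sum = 0.0459051 ms.
Propagation delays (d/s per hop): 1.45, 27.5956, 6.15, 9.2381 ms; sum = 44.4337 ms.
Processing at 3 router(s): 3 × 1.8 ms = 5.4 ms.
End-to-end = 49.9 ms.

49.9 ms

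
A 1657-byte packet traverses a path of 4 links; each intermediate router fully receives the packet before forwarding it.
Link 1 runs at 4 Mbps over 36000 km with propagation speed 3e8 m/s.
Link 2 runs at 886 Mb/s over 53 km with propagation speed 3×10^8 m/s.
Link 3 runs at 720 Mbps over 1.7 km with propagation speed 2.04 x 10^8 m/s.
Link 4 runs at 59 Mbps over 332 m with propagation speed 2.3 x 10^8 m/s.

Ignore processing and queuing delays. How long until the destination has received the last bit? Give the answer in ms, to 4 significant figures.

L = 1657 × 8 = 13256 bits.
Transmission delays (L/R per hop): 3.314, 0.0149616, 0.0184111, 0.224678 ms; sum = 3.57205 ms.
Propagation delays (d/s per hop): 120, 0.176667, 0.00833333, 0.00144348 ms; sum = 120.186 ms.
End-to-end = 123.8 ms.

123.8 ms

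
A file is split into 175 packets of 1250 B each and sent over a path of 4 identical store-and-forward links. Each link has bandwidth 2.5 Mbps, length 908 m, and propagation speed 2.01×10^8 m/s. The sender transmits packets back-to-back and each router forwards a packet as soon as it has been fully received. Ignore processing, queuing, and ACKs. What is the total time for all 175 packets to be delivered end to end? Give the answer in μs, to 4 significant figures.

Per-hop transmission t_tx = L/R = 10000/2500000 = 4000 μs.
Per-hop propagation t_prop = 908/2.01e+08 = 4.51741 μs.
Pipeline fill: first packet needs 4·t_tx to clear all hops; remaining 174 packets each add one t_tx.
Total = (4+175-1)·t_tx + 4·t_prop = 178·4000 + 4·4.51741 = 712000 μs.

712000 μs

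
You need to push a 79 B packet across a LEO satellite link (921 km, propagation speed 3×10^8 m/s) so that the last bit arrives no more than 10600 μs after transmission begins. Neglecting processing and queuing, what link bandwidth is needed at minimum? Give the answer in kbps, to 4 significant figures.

L = 632 bits.
Propagation delay = 921000 / 300000000 = 3070 μs.
Transmission budget = 10600 − 3070 = 7530 μs.
R ≥ L / t_tx = 632 bits / 0.00753 s = 83.93 kbps.

83.93 kbps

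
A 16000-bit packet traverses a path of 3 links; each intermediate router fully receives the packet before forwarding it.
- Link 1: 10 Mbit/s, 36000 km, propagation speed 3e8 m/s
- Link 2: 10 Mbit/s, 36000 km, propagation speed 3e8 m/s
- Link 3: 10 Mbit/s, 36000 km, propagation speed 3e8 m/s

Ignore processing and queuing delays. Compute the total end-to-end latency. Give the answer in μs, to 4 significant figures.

Transmission delay per hop = L/R = 16000/10000000 = 1600 μs; 3 hops → 4800 μs.
Propagation delays (d/s per hop): 120000, 120000, 120000 μs; sum = 360000 μs.
End-to-end = 364800 μs.

364800 μs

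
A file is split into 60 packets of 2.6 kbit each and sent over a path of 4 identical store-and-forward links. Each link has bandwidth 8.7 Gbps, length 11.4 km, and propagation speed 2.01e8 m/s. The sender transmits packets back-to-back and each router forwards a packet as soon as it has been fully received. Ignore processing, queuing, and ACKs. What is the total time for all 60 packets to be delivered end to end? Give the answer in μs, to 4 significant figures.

245.7 μs

Per-hop transmission t_tx = L/R = 2600/8700000000 = 0.298851 μs.
Per-hop propagation t_prop = 11400/2.01e+08 = 56.7164 μs.
Pipeline fill: first packet needs 4·t_tx to clear all hops; remaining 59 packets each add one t_tx.
Total = (4+60-1)·t_tx + 4·t_prop = 63·0.298851 + 4·56.7164 = 245.7 μs.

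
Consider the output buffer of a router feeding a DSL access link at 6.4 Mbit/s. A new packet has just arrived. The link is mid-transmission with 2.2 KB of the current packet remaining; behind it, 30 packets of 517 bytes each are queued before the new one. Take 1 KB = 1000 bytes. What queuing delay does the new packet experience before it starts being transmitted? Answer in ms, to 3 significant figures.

Each queued packet: L/R = 4136/6400000 = 0.64625 ms.
30 queued → 19.3875 ms.
Plus remaining 17600 bits of current packet: 2.75 ms.
Queuing delay = 22.1 ms.

22.1 ms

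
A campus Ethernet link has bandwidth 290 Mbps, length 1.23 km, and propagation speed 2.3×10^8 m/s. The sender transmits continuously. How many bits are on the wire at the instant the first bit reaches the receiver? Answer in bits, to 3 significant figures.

Propagation delay = 1230 / 2.3e+08 = 5.34783e-06 s.
BDP = R × t_prop = 290000000 × 5.34783e-06 = 1550.87 bits.

1550 bits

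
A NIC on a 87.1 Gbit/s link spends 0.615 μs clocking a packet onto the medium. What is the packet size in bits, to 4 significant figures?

53570 bits

L = R × t_tx = 87100000000 b/s × 6.15e-07 s = 53566.5 bits.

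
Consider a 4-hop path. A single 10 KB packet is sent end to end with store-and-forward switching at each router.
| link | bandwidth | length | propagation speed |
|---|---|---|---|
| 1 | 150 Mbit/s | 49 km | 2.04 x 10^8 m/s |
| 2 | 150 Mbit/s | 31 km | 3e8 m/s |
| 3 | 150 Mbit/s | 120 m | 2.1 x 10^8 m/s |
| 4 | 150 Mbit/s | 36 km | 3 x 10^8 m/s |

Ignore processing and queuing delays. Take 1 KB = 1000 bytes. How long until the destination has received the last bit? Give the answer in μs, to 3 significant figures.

L = 80000 bits.
Transmission delay per hop = L/R = 80000/150000000 = 533.333 μs; 4 hops → 2133.33 μs.
Propagation delays (d/s per hop): 240.196, 103.333, 0.571429, 120 μs; sum = 464.101 μs.
End-to-end = 2600 μs.

2600 μs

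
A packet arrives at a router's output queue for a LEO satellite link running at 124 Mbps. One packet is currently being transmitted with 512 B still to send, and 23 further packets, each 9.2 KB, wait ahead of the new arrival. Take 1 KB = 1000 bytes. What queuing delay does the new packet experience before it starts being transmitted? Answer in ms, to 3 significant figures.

13.7 ms

Each queued packet: L/R = 73600/124000000 = 0.593548 ms.
23 queued → 13.6516 ms.
Plus remaining 4096 bits of current packet: 0.0330323 ms.
Queuing delay = 13.7 ms.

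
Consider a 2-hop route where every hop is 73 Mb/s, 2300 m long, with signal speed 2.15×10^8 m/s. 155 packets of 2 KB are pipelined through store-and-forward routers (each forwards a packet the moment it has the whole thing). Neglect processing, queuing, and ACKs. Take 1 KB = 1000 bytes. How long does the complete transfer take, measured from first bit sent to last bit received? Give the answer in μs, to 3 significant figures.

Per-hop transmission t_tx = L/R = 16000/73000000 = 219.178 μs.
Per-hop propagation t_prop = 2300/215000000 = 10.6977 μs.
Pipeline fill: first packet needs 2·t_tx to clear all hops; remaining 154 packets each add one t_tx.
Total = (2+155-1)·t_tx + 2·t_prop = 156·219.178 + 2·10.6977 = 34200 μs.

34200 μs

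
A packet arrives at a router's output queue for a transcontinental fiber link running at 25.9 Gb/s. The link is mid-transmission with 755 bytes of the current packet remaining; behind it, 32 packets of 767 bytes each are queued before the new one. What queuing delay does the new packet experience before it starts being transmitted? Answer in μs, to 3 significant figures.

7.81 μs

Each queued packet: L/R = 6136/25900000000 = 0.236911 μs.
32 queued → 7.58116 μs.
Plus remaining 6040 bits of current packet: 0.233205 μs.
Queuing delay = 7.81 μs.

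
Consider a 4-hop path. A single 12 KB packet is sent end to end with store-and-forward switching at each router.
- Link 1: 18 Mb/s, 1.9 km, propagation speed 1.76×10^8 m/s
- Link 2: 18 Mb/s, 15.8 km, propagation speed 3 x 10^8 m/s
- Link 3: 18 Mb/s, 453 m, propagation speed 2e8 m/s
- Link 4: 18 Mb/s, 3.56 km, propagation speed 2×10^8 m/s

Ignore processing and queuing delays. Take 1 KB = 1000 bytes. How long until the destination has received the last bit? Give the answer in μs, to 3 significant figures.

L = 96000 bits.
Transmission delay per hop = L/R = 96000/18000000 = 5333.33 μs; 4 hops → 21333.3 μs.
Propagation delays (d/s per hop): 10.7955, 52.6667, 2.265, 17.8 μs; sum = 83.5271 μs.
End-to-end = 21400 μs.

21400 μs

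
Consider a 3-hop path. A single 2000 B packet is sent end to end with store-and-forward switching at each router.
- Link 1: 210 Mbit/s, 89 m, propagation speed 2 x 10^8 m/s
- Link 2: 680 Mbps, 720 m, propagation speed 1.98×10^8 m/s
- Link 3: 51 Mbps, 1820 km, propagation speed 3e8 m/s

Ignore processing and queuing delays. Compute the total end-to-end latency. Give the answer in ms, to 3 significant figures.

L = 2000 × 8 = 16000 bits.
Transmission delays (L/R per hop): 0.0761905, 0.0235294, 0.313725 ms; sum = 0.413445 ms.
Propagation delays (d/s per hop): 0.000445, 0.00363636, 6.06667 ms; sum = 6.07075 ms.
End-to-end = 6.48 ms.

6.48 ms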